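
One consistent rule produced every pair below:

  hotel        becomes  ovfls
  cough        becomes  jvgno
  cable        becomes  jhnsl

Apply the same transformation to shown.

Shifts by position in hotel: pos 0: h→o (+7), pos 1: o→v (+7), pos 2: t→f (+12), pos 3: e→l (+7), pos 4: l→s (+7) — repeating every 3. A repeating key of period 3 is used — shifts +7, +7, +12 over and over.
For shown: s+7=z, h+7=o, o+12=a, w+7=d, n+7=u.

zoadu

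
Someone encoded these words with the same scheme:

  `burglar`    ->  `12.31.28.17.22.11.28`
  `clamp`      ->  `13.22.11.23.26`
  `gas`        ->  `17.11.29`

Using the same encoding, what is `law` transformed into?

Each letter is replaced by its alphabet position (a=1..z=26) + 10.
Applying it to law: l=12→22, a=1→11, w=23→33.

22.11.33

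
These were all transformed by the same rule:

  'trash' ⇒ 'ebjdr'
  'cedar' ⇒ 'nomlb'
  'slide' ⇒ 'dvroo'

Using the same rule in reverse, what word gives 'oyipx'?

Shifts by position in trash: pos 0: t→e (+11), pos 1: r→b (+10), pos 2: a→j (+9), pos 3: s→d (+11), pos 4: h→r (+10) — repeating every 3. The shifts repeat in a cycle of length 3: positions 0,1,… shift by +11, +10, +9, then the pattern repeats.
Undoing it on oyipx: o−11=d, y−10=o, i−9=z, p−11=e, x−10=n.

dozen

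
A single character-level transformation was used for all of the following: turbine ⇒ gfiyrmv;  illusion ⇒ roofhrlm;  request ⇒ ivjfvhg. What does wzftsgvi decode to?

daughter

Each pair mirrors across the alphabet (t↔g, u↔f, r↔i): positions sum to 25. Letters are reflected about the middle of the alphabet (position → 25−position): Atbash.
Decoding wzftsgvi: w↔d, z↔a, f↔u, t↔g, s↔h, g↔t, v↔e, i↔r.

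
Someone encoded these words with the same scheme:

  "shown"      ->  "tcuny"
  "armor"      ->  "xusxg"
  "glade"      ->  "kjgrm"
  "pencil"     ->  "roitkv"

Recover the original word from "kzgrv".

The output letters match the input read backwards, each shifted +6: shown reversed is nwohs. The word is reversed, then every letter is shifted forward by 6.
Undoing it on kzgrv: shift back: k−6=e, z−6=t, g−6=a, r−6=l, v−6=p → etalp; then reverse → plate.

plate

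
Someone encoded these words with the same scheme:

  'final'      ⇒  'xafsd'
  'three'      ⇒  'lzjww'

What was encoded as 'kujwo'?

screw

Compare letters: f→x is +18, i→a is +18, n→f is +18 — a constant shift. Each letter is shifted forward by 18 in the alphabet (a Caesar shift of +18).
Decoding kujwo: k−18=s, u−18=c, j−18=r, w−18=e, o−18=w.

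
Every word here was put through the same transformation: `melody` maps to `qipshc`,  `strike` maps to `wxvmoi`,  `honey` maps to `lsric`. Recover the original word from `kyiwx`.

Compare letters: m→q is +4, e→i is +4, l→p is +4 — a constant shift. Each letter is shifted forward by 4 in the alphabet (a Caesar shift of +4).
Decoding kyiwx: k−4=g, y−4=u, i−4=e, w−4=s, x−4=t.

guest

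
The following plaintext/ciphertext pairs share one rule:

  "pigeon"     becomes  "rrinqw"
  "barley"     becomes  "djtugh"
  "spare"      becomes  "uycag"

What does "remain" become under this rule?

tnojkw

Shifts by position in pigeon: pos 0: p→r (+2), pos 1: i→r (+9), pos 2: g→i (+2), pos 3: e→n (+9) — repeating every 2. The shifts repeat in a cycle of length 2: positions 0,1,… shift by +2, +9, then the pattern repeats.
On remain: r+2=t, e+9=n, m+2=o, a+9=j, i+2=k, n+9=w.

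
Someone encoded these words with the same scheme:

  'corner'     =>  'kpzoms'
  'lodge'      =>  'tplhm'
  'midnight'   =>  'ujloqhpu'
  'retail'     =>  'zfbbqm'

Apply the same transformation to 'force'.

Shifts by position in corner: pos 0: c→k (+8), pos 1: o→p (+1), pos 2: r→z (+8), pos 3: n→o (+1) — repeating every 2. A repeating key of period 2 is used — shifts +8, +1 over and over.
On force: f+8=n, o+1=p, r+8=z, c+1=d, e+8=m.

npzdm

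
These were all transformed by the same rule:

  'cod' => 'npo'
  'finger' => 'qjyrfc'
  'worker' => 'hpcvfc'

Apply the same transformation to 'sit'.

dje

The rule splits by letter class: vowels +1, consonants +11.
For sit: s(cons)+11=d, i(vowel)+1=j, t(cons)+11=e.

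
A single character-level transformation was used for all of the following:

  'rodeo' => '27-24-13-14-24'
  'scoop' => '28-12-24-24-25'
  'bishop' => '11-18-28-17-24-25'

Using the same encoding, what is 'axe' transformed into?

10-33-14

r is letter #18 and maps to 27: an offset of 9. Each letter is replaced by its alphabet position (a=1..z=26) + 9.
Applying it to axe: a=1→10, x=24→33, e=5→14.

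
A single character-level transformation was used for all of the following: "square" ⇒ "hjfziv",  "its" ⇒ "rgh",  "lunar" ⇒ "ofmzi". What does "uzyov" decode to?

fable

Each pair mirrors across the alphabet (s↔h, q↔j, u↔f): positions sum to 25. Each letter is replaced by its mirror in the alphabet: a↔z, b↔y, c↔x, and so on (the Atbash cipher).
Decoding uzyov: u↔f, z↔a, y↔b, o↔l, v↔e.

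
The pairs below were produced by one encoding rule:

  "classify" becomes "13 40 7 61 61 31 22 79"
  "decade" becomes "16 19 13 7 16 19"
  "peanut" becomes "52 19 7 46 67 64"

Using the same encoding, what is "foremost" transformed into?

c(#3)→13 and l(#12)→40: differences scale by 3, so n = 3·pos + 4. The formula is n = 3×(alphabet index, a=1) + 4.
For foremost: f=6→22, o=15→49, r=18→58, e=5→19, m=13→43, o=15→49, s=19→61, t=20→64.

22 49 58 19 43 49 61 64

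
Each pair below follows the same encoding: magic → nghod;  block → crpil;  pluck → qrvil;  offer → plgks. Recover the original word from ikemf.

Shifts by position in magic: pos 0: m→n (+1), pos 1: a→g (+6), pos 2: g→h (+1), pos 3: i→o (+6) — repeating every 2. A repeating key of period 2 is used — shifts +1, +6 over and over.
Decoding ikemf: i−1=h, k−6=e, e−1=d, m−6=g, f−1=e.

hedge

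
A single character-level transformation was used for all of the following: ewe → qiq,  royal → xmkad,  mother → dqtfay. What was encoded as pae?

Read the word backwards and shift each letter +12.
Undoing it on pae: shift back: p−12=d, a−12=o, e−12=s → dos; then reverse → sod.

sod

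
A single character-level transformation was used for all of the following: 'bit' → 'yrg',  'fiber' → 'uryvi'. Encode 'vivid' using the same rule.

ererw

This is the alphabet-reversal cipher (Atbash): a becomes z, b becomes y, etc.
On vivid: v↔e, i↔r, v↔e, i↔r, d↔w.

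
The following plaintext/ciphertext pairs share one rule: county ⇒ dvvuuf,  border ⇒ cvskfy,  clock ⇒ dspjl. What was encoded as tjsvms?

scroll

Shifts by position in county: pos 0: c→d (+1), pos 1: o→v (+7), pos 2: u→v (+1), pos 3: n→u (+7) — repeating every 2. It's a Vigenère-style cipher with numeric key [1,7]: position i shifts by key[i mod 2].
Decoding tjsvms: t−1=s, j−7=c, s−1=r, v−7=o, m−1=l, s−7=l.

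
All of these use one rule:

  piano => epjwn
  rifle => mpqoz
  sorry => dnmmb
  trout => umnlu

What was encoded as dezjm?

p(15)→e(4) and i(8)→p(15) fit y≡17x+9 (mod 26); the inverse of 17 mod 26 is 23. This is an affine cipher: with a=0,…,z=25, each position x becomes (17x+9) mod 26.
Undoing it on dezjm: d(3)→23·(3−9)≡18=s; e(4)→23·(4−9)≡15=p; z(25)→23·(25−9)≡4=e; j(9)→23·(9−9)≡0=a; m(12)→23·(12−9)≡17=r (all mod 26).

spear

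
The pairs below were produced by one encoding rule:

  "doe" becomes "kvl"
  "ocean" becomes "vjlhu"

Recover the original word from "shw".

lap

Compare letters: d→k is +7, o→v is +7, e→l is +7 — a constant shift. This is a Caesar cipher with shift 7.
Undoing it on shw: s−7=l, h−7=a, w−7=p.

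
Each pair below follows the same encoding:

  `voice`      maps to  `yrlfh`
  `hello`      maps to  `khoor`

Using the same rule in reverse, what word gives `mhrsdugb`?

jeopardy

Compare letters: v→y is +3, o→r is +3, i→l is +3 — a constant shift. Every letter moves 3 places later in the alphabet, wrapping around z→a.
Reversing it on mhrsdugb: m−3=j, h−3=e, r−3=o, s−3=p, d−3=a, u−3=r, g−3=d, b−3=y.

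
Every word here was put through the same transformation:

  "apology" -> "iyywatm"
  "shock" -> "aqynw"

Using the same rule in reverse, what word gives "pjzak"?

happy

In apology: a→i is +8, p→y is +9, o→y is +10, l→w is +11 — the shift increases by 1 each position. The shift increases by 1 at each position, starting from +8: 8, 9, 10, ….
Reversing it on pjzak: p−8=h, j−9=a, z−10=p, a−11=p, k−12=y.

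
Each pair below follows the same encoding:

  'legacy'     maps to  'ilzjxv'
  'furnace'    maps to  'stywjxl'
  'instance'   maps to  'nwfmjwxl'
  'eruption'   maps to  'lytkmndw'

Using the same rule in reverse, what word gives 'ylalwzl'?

revenge

l(11)→i(8) and e(4)→l(11) fit y≡7x+9 (mod 26); the inverse of 7 mod 26 is 15. Each letter's alphabet position (a=0..z=25) is mapped through 7·x+9 mod 26 — an affine cipher.
Reversing it on ylalwzl: y(24)→15·(24−9)≡17=r; l(11)→15·(11−9)≡4=e; a(0)→15·(0−9)≡21=v; l(11)→15·(11−9)≡4=e; w(22)→15·(22−9)≡13=n; z(25)→15·(25−9)≡6=g; l(11)→15·(11−9)≡4=e (all mod 26).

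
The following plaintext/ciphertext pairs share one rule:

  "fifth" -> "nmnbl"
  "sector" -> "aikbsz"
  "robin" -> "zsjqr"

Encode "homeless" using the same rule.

psumpmaw

Shifts by position in fifth: pos 0: f→n (+8), pos 1: i→m (+4), pos 2: f→n (+8), pos 3: t→b (+8), pos 4: h→l (+4) — repeating every 3. It's a Vigenère-style cipher with numeric key [8,4,8]: position i shifts by key[i mod 3].
For homeless: h+8=p, o+4=s, m+8=u, e+8=m, l+4=p, e+8=m, s+8=a, s+4=w.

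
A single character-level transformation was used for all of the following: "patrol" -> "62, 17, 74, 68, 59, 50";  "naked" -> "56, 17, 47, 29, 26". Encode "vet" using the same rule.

Each letter becomes 3×(its alphabet position, a=1..z=26) + 14.
Applying it to vet: v=22→80, e=5→29, t=20→74.

80, 29, 74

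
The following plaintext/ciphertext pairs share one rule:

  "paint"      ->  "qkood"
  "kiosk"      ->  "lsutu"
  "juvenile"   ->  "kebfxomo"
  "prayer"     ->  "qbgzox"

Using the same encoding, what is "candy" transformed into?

A repeating key of period 3 is used — shifts +1, +10, +6 over and over.
Applying it to candy: c+1=d, a+10=k, n+6=t, d+1=e, y+10=i.

dktei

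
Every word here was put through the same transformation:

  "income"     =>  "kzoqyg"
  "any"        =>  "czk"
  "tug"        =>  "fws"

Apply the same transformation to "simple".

The shift depends on letter class: consonant n→z is +12, but vowel i→k is +2. Two shifts are in play — +2 for a/e/i/o/u, +12 for every other letter.
On simple: s(cons)+12=e, i(vowel)+2=k, m(cons)+12=y, p(cons)+12=b, l(cons)+12=x, e(vowel)+2=g.

ekybxg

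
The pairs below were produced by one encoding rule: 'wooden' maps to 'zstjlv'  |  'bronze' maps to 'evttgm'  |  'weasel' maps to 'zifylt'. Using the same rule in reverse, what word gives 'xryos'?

until

In wooden: w→z is +3, o→s is +4, o→t is +5, d→j is +6 — the shift increases by 1 each position. The shift increases by 1 at each position, starting from +3: 3, 4, 5, ….
Undoing it on xryos: x−3=u, r−4=n, y−5=t, o−6=i, s−7=l.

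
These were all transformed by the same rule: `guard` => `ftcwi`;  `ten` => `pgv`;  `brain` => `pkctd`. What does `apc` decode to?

any

The output letters match the input read backwards, each shifted +2: guard reversed is draug. Read the word backwards and shift each letter +2.
Decoding apc: shift back: a−2=y, p−2=n, c−2=a → yna; then reverse → any.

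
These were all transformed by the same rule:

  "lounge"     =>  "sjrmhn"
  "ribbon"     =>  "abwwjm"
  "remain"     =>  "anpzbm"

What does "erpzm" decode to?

human

Each letter's alphabet position (a=0..z=25) is mapped through 23·x+25 mod 26 — an affine cipher.
Decoding erpzm: e(4)→17·(4−25)≡7=h; r(17)→17·(17−25)≡20=u; p(15)→17·(15−25)≡12=m; z(25)→17·(25−25)≡0=a; m(12)→17·(12−25)≡13=n (all mod 26).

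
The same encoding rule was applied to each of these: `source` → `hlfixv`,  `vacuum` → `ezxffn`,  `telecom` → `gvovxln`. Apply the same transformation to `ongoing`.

Each pair mirrors across the alphabet (s↔h, o↔l, u↔f): positions sum to 25. Letters are reflected about the middle of the alphabet (position → 25−position): Atbash.
On ongoing: o↔l, n↔m, g↔t, o↔l, i↔r, n↔m, g↔t.

lmtlrmt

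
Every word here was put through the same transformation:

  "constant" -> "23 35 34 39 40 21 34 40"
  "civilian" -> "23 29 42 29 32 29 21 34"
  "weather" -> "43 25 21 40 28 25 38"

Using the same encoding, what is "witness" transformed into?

43 29 40 34 25 39 39

c is letter #3 and maps to 23: an offset of 20. Letters become their 1-based position plus 20 (so a→21, b→22, …).
Applying it to witness: w=23→43, i=9→29, t=20→40, n=14→34, e=5→25, s=19→39, s=19→39.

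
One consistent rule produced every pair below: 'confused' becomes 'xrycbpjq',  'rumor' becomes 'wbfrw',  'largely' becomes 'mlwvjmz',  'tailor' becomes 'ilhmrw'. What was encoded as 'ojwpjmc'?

herself

c(2)→x(23) and o(14)→r(17) fit y≡19x+11 (mod 26); the inverse of 19 mod 26 is 11. This is an affine cipher: with a=0,…,z=25, each position x becomes (19x+11) mod 26.
Reversing it on ojwpjmc: o(14)→11·(14−11)≡7=h; j(9)→11·(9−11)≡4=e; w(22)→11·(22−11)≡17=r; p(15)→11·(15−11)≡18=s; j(9)→11·(9−11)≡4=e; m(12)→11·(12−11)≡11=l; c(2)→11·(2−11)≡5=f (all mod 26).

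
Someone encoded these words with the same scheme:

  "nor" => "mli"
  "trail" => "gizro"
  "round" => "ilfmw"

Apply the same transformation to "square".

hjfziv

Each pair mirrors across the alphabet (n↔m, o↔l, r↔i): positions sum to 25. This is the alphabet-reversal cipher (Atbash): a becomes z, b becomes y, etc.
For square: s↔h, q↔j, u↔f, a↔z, r↔i, e↔v.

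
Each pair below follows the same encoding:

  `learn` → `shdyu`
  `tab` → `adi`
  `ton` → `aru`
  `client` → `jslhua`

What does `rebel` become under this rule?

The shift depends on letter class: consonant l→s is +7, but vowel e→h is +3. Vowels shift forward by 3 and consonants shift forward by 7.
On rebel: r(cons)+7=y, e(vowel)+3=h, b(cons)+7=i, e(vowel)+3=h, l(cons)+7=s.

yhihs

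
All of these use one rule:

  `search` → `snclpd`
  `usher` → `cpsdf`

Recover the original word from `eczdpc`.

The output letters match the input read backwards, each shifted +11: search reversed is hcraes. The word is reversed, then every letter is shifted forward by 11.
Undoing it on eczdpc: shift back: e−11=t, c−11=r, z−11=o, d−11=s, p−11=e, c−11=r → troser; then reverse → resort.

resort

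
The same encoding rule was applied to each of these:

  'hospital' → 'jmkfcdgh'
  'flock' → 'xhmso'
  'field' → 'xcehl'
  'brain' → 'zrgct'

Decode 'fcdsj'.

pitch

h(7)→j(9) and o(14)→m(12) fit y≡19x+6 (mod 26); the inverse of 19 mod 26 is 11. Treating letters as 0–25, the rule is x ↦ 19x + 6 (mod 26).
Undoing it on fcdsj: f(5)→11·(5−6)≡15=p; c(2)→11·(2−6)≡8=i; d(3)→11·(3−6)≡19=t; s(18)→11·(18−6)≡2=c; j(9)→11·(9−6)≡7=h (all mod 26).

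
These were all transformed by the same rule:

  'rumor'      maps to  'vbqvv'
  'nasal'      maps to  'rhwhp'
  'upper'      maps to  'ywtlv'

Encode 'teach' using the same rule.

Shifts by position in rumor: pos 0: r→v (+4), pos 1: u→b (+7), pos 2: m→q (+4), pos 3: o→v (+7) — repeating every 2. The shifts repeat in a cycle of length 2: positions 0,1,… shift by +4, +7, then the pattern repeats.
On teach: t+4=x, e+7=l, a+4=e, c+7=j, h+4=l.

xlejl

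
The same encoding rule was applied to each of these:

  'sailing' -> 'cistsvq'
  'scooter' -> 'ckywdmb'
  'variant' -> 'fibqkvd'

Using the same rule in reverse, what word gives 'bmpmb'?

The shifts repeat in a cycle of length 2: positions 0,1,… shift by +10, +8, then the pattern repeats.
Decoding bmpmb: b−10=r, m−8=e, p−10=f, m−8=e, b−10=r.

refer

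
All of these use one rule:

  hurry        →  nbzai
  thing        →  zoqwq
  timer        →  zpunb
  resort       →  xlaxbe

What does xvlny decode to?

In hurry: h→n is +6, u→b is +7, r→z is +8, r→a is +9 — the shift increases by 1 each position. The shift increases by 1 at each position, starting from +6: 6, 7, 8, ….
Undoing it on xvlny: x−6=r, v−7=o, l−8=d, n−9=e, y−10=o.

rodeo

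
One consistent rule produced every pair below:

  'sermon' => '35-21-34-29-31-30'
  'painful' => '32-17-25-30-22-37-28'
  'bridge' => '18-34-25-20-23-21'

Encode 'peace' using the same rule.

32-21-17-19-21

s is letter #19 and maps to 35: an offset of 16. Each letter is replaced by its alphabet position (a=1..z=26) + 16.
On peace: p=16→32, e=5→21, a=1→17, c=3→19, e=5→21.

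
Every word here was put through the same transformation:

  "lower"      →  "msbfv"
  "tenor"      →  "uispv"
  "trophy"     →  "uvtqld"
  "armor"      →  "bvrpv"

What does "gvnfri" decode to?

Shifts by position in lower: pos 0: l→m (+1), pos 1: o→s (+4), pos 2: w→b (+5), pos 3: e→f (+1), pos 4: r→v (+4) — repeating every 3. A repeating key of period 3 is used — shifts +1, +4, +5 over and over.
Undoing it on gvnfri: g−1=f, v−4=r, n−5=i, f−1=e, r−4=n, i−5=d.

friend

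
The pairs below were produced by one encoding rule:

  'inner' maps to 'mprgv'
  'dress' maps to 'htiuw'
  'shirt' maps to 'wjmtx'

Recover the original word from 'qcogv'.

maker

Shifts by position in inner: pos 0: i→m (+4), pos 1: n→p (+2), pos 2: n→r (+4), pos 3: e→g (+2) — repeating every 2. It's a Vigenère-style cipher with numeric key [4,2]: position i shifts by key[i mod 2].
Undoing it on qcogv: q−4=m, c−2=a, o−4=k, g−2=e, v−4=r.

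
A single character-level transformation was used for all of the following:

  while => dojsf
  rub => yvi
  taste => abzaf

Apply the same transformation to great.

nyfba

The shift depends on letter class: consonant w→d is +7, but vowel i→j is +1. Two shifts are in play — +1 for a/e/i/o/u, +7 for every other letter.
For great: g(cons)+7=n, r(cons)+7=y, e(vowel)+1=f, a(vowel)+1=b, t(cons)+7=a.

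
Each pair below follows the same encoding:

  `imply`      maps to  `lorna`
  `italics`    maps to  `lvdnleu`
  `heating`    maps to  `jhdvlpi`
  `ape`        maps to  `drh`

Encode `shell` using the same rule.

ujhnn

The shift depends on letter class: consonant m→o is +2, but vowel i→l is +3. Two shifts are in play — +3 for a/e/i/o/u, +2 for every other letter.
Applying it to shell: s(cons)+2=u, h(cons)+2=j, e(vowel)+3=h, l(cons)+2=n, l(cons)+2=n.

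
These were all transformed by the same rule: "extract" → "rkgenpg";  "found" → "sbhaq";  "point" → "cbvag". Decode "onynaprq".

balanced

Compare letters: e→r is +13, x→k is +13, t→g is +13 — a constant shift. This is a Caesar cipher with shift 13.
Undoing it on onynaprq: o−13=b, n−13=a, y−13=l, n−13=a, a−13=n, p−13=c, r−13=e, q−13=d.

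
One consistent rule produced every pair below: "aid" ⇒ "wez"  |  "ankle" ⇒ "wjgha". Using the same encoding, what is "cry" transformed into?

Compare letters: a→w is +22, i→e is +22, d→z is +22 — a constant shift. Every letter moves 22 places later in the alphabet, wrapping around z→a.
For cry: c+22=y, r+22=n, y+22=u.

ynu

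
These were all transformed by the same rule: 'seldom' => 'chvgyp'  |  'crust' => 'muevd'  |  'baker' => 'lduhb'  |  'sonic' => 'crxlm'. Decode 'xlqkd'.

night

Shifts by position in seldom: pos 0: s→c (+10), pos 1: e→h (+3), pos 2: l→v (+10), pos 3: d→g (+3) — repeating every 2. It's a Vigenère-style cipher with numeric key [10,3]: position i shifts by key[i mod 2].
Reversing it on xlqkd: x−10=n, l−3=i, q−10=g, k−3=h, d−10=t.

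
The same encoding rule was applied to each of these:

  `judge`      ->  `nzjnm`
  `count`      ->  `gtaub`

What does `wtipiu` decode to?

In judge: j→n is +4, u→z is +5, d→j is +6, g→n is +7 — the shift increases by 1 each position. Each letter shifts forward by (position + 4), i.e. 4, 5, 6, … — the shift grows by one for each successive letter.
Undoing it on wtipiu: w−4=s, t−5=o, i−6=c, p−7=i, i−8=a, u−9=l.

social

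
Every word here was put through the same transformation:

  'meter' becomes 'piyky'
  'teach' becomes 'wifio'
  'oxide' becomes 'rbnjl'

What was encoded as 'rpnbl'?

In meter: m→p is +3, e→i is +4, t→y is +5, e→k is +6 — the shift increases by 1 each position. Each letter shifts forward by (position + 3), i.e. 3, 4, 5, … — the shift grows by one for each successive letter.
Reversing it on rpnbl: r−3=o, p−4=l, n−5=i, b−6=v, l−7=e.

olive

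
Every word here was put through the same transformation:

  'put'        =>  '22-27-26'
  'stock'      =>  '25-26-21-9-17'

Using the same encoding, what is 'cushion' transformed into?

p is letter #16 and maps to 22: an offset of 6. The number is (letter's place in the alphabet, a=1) + 6.
On cushion: c=3→9, u=21→27, s=19→25, h=8→14, i=9→15, o=15→21, n=14→20.

9-27-25-14-15-21-20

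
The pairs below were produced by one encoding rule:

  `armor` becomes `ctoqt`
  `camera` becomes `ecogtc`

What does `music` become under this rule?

owuke

Compare letters: a→c is +2, r→t is +2, m→o is +2 — a constant shift. Each letter is shifted forward by 2 in the alphabet (a Caesar shift of +2).
Applying it to music: m+2=o, u+2=w, s+2=u, i+2=k, c+2=e.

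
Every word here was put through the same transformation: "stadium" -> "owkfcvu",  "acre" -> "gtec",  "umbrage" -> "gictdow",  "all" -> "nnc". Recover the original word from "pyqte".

Two steps: reverse the string, then apply a Caesar shift of +2.
Reversing it on pyqte: shift back: p−2=n, y−2=w, q−2=o, t−2=r, e−2=c → nworc; then reverse → crown.

crown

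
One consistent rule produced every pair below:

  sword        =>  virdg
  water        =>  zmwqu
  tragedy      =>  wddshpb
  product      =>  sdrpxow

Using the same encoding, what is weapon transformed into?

Shifts by position in sword: pos 0: s→v (+3), pos 1: w→i (+12), pos 2: o→r (+3), pos 3: r→d (+12) — repeating every 2. It's a Vigenère-style cipher with numeric key [3,12]: position i shifts by key[i mod 2].
For weapon: w+3=z, e+12=q, a+3=d, p+12=b, o+3=r, n+12=z.

zqdbrz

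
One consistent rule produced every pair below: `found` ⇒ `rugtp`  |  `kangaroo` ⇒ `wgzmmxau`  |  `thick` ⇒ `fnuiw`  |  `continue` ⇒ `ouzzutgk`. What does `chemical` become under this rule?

Shifts by position in found: pos 0: f→r (+12), pos 1: o→u (+6), pos 2: u→g (+12), pos 3: n→t (+6) — repeating every 2. It's a Vigenère-style cipher with numeric key [12,6]: position i shifts by key[i mod 2].
Applying it to chemical: c+12=o, h+6=n, e+12=q, m+6=s, i+12=u, c+6=i, a+12=m, l+6=r.

onqsuimr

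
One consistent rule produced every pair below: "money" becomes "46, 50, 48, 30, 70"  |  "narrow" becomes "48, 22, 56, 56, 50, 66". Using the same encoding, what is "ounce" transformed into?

m(#13)→46 and o(#15)→50: differences scale by 2, so n = 2·pos + 20. With a=1..z=26, the number is 2·pos + 20.
For ounce: o=15→50, u=21→62, n=14→48, c=3→26, e=5→30.

50, 62, 48, 26, 30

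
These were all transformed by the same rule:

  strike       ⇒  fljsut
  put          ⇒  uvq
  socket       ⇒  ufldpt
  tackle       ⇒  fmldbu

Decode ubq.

The word is reversed, then every letter is shifted forward by 1.
Reversing it on ubq: shift back: u−1=t, b−1=a, q−1=p → tap; then reverse → pat.

pat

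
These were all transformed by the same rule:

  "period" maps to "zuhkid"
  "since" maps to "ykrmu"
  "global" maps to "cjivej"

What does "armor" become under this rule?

ehaih

Each letter's alphabet position (a=0..z=25) is mapped through 17·x+4 mod 26 — an affine cipher.
For armor: a(0)→17·0+4≡4=e; r(17)→17·17+4≡7=h; m(12)→17·12+4≡0=a; o(14)→17·14+4≡8=i; r(17)→17·17+4≡7=h (all mod 26).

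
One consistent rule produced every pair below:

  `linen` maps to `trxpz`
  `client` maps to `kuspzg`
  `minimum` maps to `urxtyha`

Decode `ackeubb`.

In linen: l→t is +8, i→r is +9, n→x is +10, e→p is +11 — the shift increases by 1 each position. Letter i (0-indexed) is shifted by i+8, so successive shifts are 8, 9, 10, ….
Reversing it on ackeubb: a−8=s, c−9=t, k−10=a, e−11=t, u−12=i, b−13=o, b−14=n.

station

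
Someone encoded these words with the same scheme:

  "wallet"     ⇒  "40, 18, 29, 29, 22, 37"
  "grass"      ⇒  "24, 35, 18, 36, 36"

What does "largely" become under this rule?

29, 18, 35, 24, 22, 29, 42

w is letter #23 and maps to 40: an offset of 17. Each letter is replaced by its alphabet position (a=1..z=26) + 17.
Applying it to largely: l=12→29, a=1→18, r=18→35, g=7→24, e=5→22, l=12→29, y=25→42.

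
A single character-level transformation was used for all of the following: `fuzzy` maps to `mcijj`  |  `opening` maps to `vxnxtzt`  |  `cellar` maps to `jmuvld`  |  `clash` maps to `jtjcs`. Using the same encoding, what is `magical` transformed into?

In fuzzy: f→m is +7, u→c is +8, z→i is +9, z→j is +10 — the shift increases by 1 each position. Letter i (0-indexed) is shifted by i+7, so successive shifts are 7, 8, 9, ….
For magical: m+7=t, a+8=i, g+9=p, i+10=s, c+11=n, a+12=m, l+13=y.

tipsnmy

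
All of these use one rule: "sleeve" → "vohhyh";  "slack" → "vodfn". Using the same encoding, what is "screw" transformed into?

vfuhz

Compare letters: s→v is +3, l→o is +3, e→h is +3 — a constant shift. Each letter is shifted forward by 3 in the alphabet (a Caesar shift of +3).
Applying it to screw: s+3=v, c+3=f, r+3=u, e+3=h, w+3=z.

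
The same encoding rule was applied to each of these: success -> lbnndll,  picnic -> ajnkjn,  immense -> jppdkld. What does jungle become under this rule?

This is an affine cipher: with a=0,…,z=25, each position x becomes (21x+23) mod 26.
For jungle: j(9)→21·9+23≡4=e; u(20)→21·20+23≡1=b; n(13)→21·13+23≡10=k; g(6)→21·6+23≡19=t; l(11)→21·11+23≡20=u; e(4)→21·4+23≡3=d (all mod 26).

ebktud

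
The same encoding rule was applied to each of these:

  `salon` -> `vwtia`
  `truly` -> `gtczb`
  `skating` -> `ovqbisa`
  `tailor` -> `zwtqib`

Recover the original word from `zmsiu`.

Read the word backwards and shift each letter +8.
Decoding zmsiu: shift back: z−8=r, m−8=e, s−8=k, i−8=a, u−8=m → rekam; then reverse → maker.

maker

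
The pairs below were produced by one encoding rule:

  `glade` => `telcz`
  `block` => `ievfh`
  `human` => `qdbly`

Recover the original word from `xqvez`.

whole

Each letter's alphabet position (a=0..z=25) is mapped through 23·x+11 mod 26 — an affine cipher.
Undoing it on xqvez: x(23)→17·(23−11)≡22=w; q(16)→17·(16−11)≡7=h; v(21)→17·(21−11)≡14=o; e(4)→17·(4−11)≡11=l; z(25)→17·(25−11)≡4=e (all mod 26).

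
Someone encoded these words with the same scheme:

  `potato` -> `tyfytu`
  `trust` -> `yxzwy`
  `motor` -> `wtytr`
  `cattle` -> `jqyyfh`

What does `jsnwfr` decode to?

The output letters match the input read backwards, each shifted +5: potato reversed is otatop. Read the word backwards and shift each letter +5.
Decoding jsnwfr: shift back: j−5=e, s−5=n, n−5=i, w−5=r, f−5=a, r−5=m → eniram; then reverse → marine.

marine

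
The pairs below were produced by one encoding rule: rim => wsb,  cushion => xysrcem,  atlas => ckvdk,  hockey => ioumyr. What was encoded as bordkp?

The word is reversed, then every letter is shifted forward by 10.
Decoding bordkp: shift back: b−10=r, o−10=e, r−10=h, d−10=t, k−10=a, p−10=f → rehtaf; then reverse → father.

father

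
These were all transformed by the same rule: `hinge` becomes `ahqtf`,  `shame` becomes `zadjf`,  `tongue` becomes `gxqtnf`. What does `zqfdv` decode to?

sneak

h(7)→a(0) and i(8)→h(7) fit y≡7x+3 (mod 26); the inverse of 7 mod 26 is 15. Treating letters as 0–25, the rule is x ↦ 7x + 3 (mod 26).
Undoing it on zqfdv: z(25)→15·(25−3)≡18=s; q(16)→15·(16−3)≡13=n; f(5)→15·(5−3)≡4=e; d(3)→15·(3−3)≡0=a; v(21)→15·(21−3)≡10=k (all mod 26).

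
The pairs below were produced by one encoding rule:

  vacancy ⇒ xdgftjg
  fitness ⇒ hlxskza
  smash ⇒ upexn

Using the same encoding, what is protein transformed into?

In vacancy: v→x is +2, a→d is +3, c→g is +4, a→f is +5 — the shift increases by 1 each position. Each letter shifts forward by (position + 2), i.e. 2, 3, 4, … — the shift grows by one for each successive letter.
For protein: p+2=r, r+3=u, o+4=s, t+5=y, e+6=k, i+7=p, n+8=v.

rusykpv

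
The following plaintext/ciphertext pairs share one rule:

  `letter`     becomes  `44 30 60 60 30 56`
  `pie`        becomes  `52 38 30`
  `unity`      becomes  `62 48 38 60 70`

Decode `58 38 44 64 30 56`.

silver

l(#12)→44 and e(#5)→30: differences scale by 2, so n = 2·pos + 20. With a=1..z=26, the number is 2·pos + 20.
Undoing it on 58 38 44 64 30 56: 58→(58−20)÷2=19=s, 38→(38−20)÷2=9=i, 44→(44−20)÷2=12=l, 64→(64−20)÷2=22=v, 30→(30−20)÷2=5=e, 56→(56−20)÷2=18=r.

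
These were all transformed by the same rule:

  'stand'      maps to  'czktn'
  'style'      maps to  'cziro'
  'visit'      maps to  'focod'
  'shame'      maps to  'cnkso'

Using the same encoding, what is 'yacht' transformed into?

igmnd

It's a Vigenère-style cipher with numeric key [10,6]: position i shifts by key[i mod 2].
For yacht: y+10=i, a+6=g, c+10=m, h+6=n, t+10=d.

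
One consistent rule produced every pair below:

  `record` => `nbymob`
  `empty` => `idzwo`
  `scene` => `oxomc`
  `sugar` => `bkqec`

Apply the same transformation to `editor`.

bydsno

The word is reversed, then every letter is shifted forward by 10.
Applying it to editor: reverse → rotide; then shift: r+10=b, o+10=y, t+10=d, i+10=s, d+10=n, e+10=o.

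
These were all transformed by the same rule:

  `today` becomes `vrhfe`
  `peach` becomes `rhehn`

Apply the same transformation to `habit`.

The shift increases by 1 at each position, starting from +2: 2, 3, 4, ….
For habit: h+2=j, a+3=d, b+4=f, i+5=n, t+6=z.

jdfnz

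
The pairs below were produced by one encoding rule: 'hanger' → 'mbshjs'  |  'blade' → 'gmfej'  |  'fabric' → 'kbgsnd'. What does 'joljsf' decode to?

engine

It's a Vigenère-style cipher with numeric key [5,1]: position i shifts by key[i mod 2].
Undoing it on joljsf: j−5=e, o−1=n, l−5=g, j−1=i, s−5=n, f−1=e.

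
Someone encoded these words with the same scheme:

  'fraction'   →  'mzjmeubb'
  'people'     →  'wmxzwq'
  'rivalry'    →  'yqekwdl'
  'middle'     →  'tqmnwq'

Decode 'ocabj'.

hurry

In fraction: f→m is +7, r→z is +8, a→j is +9, c→m is +10 — the shift increases by 1 each position. Each letter shifts forward by (position + 7), i.e. 7, 8, 9, … — the shift grows by one for each successive letter.
Reversing it on ocabj: o−7=h, c−8=u, a−9=r, b−10=r, j−11=y.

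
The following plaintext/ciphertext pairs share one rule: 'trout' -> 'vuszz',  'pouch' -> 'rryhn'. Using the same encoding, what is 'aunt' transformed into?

cxry

In trout: t→v is +2, r→u is +3, o→s is +4, u→z is +5 — the shift increases by 1 each position. Each letter shifts forward by (position + 2), i.e. 2, 3, 4, … — the shift grows by one for each successive letter.
For aunt: a+2=c, u+3=x, n+4=r, t+5=y.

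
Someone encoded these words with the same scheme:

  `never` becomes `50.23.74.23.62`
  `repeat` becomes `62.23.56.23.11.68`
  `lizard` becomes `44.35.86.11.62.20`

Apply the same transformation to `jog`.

38.53.29

n(#14)→50 and e(#5)→23: differences scale by 3, so n = 3·pos + 8. Each letter becomes 3×(its alphabet position, a=1..z=26) + 8.
For jog: j=10→38, o=15→53, g=7→29.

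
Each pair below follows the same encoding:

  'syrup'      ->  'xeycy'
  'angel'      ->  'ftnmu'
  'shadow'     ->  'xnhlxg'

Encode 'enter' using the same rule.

In syrup: s→x is +5, y→e is +6, r→y is +7, u→c is +8 — the shift increases by 1 each position. The shift increases by 1 at each position, starting from +5: 5, 6, 7, ….
On enter: e+5=j, n+6=t, t+7=a, e+8=m, r+9=a.

jtama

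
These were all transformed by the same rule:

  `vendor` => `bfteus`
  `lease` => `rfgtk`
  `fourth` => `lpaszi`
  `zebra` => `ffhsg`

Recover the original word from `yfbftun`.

It's a Vigenère-style cipher with numeric key [6,1]: position i shifts by key[i mod 2].
Undoing it on yfbftun: y−6=s, f−1=e, b−6=v, f−1=e, t−6=n, u−1=t, n−6=h.

seventh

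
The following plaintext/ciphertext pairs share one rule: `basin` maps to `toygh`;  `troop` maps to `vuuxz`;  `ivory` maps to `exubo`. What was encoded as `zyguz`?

Two steps: reverse the string, then apply a Caesar shift of +6.
Undoing it on zyguz: shift back: z−6=t, y−6=s, g−6=a, u−6=o, z−6=t → tsaot; then reverse → toast.

toast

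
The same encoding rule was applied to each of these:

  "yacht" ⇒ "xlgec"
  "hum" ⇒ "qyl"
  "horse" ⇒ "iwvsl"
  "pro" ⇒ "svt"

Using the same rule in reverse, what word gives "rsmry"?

union

The output letters match the input read backwards, each shifted +4: yacht reversed is thcay. Read the word backwards and shift each letter +4.
Decoding rsmry: shift back: r−4=n, s−4=o, m−4=i, r−4=n, y−4=u → noinu; then reverse → union.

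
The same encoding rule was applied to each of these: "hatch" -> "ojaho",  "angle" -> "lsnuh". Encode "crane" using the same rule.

luhyj

The output letters match the input read backwards, each shifted +7: hatch reversed is hctah. Read the word backwards and shift each letter +7.
For crane: reverse → enarc; then shift: e+7=l, n+7=u, a+7=h, r+7=y, c+7=j.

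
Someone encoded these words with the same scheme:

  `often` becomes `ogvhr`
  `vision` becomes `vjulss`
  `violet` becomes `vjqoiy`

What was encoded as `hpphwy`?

honest

In often: o→o is +0, f→g is +1, t→v is +2, e→h is +3 — the shift increases by 1 each position. Each letter shifts forward by its position index (0, 1, 2, …) — the shift grows by one for each successive letter.
Undoing it on hpphwy: h−0=h, p−1=o, p−2=n, h−3=e, w−4=s, y−5=t.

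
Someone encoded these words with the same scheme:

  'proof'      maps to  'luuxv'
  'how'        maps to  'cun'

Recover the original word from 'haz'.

The output letters match the input read backwards, each shifted +6: proof reversed is foorp. Two steps: reverse the string, then apply a Caesar shift of +6.
Decoding haz: shift back: h−6=b, a−6=u, z−6=t → but; then reverse → tub.

tub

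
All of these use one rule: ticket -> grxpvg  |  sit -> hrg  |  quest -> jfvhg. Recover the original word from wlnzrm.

Each pair mirrors across the alphabet (t↔g, i↔r, c↔x): positions sum to 25. Letters are reflected about the middle of the alphabet (position → 25−position): Atbash.
Undoing it on wlnzrm: w↔d, l↔o, n↔m, z↔a, r↔i, m↔n.

domain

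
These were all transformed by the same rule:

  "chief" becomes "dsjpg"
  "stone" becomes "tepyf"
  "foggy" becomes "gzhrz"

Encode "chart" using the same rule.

dsbcu

Shifts by position in chief: pos 0: c→d (+1), pos 1: h→s (+11), pos 2: i→j (+1), pos 3: e→p (+11) — repeating every 2. A repeating key of period 2 is used — shifts +1, +11 over and over.
Applying it to chart: c+1=d, h+11=s, a+1=b, r+11=c, t+1=u.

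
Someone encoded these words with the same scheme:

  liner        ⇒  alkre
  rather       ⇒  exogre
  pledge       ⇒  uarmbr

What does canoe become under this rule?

hxkpr

l(11)→a(0) and i(8)→l(11) fit y≡5x+23 (mod 26); the inverse of 5 mod 26 is 21. Treating letters as 0–25, the rule is x ↦ 5x + 23 (mod 26).
Applying it to canoe: c(2)→5·2+23≡7=h; a(0)→5·0+23≡23=x; n(13)→5·13+23≡10=k; o(14)→5·14+23≡15=p; e(4)→5·4+23≡17=r (all mod 26).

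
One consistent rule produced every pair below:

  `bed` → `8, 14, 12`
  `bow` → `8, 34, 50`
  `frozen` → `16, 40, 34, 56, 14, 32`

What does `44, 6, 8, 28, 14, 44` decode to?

tablet

b(#2)→8 and e(#5)→14: differences scale by 2, so n = 2·pos + 4. With a=1..z=26, the number is 2·pos + 4.
Decoding 44, 6, 8, 28, 14, 44: 44→(44−4)÷2=20=t, 6→(6−4)÷2=1=a, 8→(8−4)÷2=2=b, 28→(28−4)÷2=12=l, 14→(14−4)÷2=5=e, 44→(44−4)÷2=20=t.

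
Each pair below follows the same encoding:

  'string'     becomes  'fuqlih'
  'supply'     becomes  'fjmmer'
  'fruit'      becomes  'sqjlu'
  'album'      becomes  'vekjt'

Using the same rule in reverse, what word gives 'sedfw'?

flesh

s(18)→f(5) and t(19)→u(20) fit y≡15x+21 (mod 26); the inverse of 15 mod 26 is 7. This is an affine cipher: with a=0,…,z=25, each position x becomes (15x+21) mod 26.
Undoing it on sedfw: s(18)→7·(18−21)≡5=f; e(4)→7·(4−21)≡11=l; d(3)→7·(3−21)≡4=e; f(5)→7·(5−21)≡18=s; w(22)→7·(22−21)≡7=h (all mod 26).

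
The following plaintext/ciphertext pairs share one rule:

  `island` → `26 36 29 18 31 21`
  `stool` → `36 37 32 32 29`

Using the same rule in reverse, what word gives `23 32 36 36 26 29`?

fossil

i is letter #9 and maps to 26: an offset of 17. Letters become their 1-based position plus 17 (so a→18, b→19, …).
Undoing it on 23 32 36 36 26 29: 23→(23−17)÷1=6=f, 32→(32−17)÷1=15=o, 36→(36−17)÷1=19=s, 36→(36−17)÷1=19=s, 26→(26−17)÷1=9=i, 29→(29−17)÷1=12=l.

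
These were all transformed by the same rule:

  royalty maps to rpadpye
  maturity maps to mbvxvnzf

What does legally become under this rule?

lfidpqe

Each letter shifts forward by its position index (0, 1, 2, …) — the shift grows by one for each successive letter.
For legally: l+0=l, e+1=f, g+2=i, a+3=d, l+4=p, l+5=q, y+6=e.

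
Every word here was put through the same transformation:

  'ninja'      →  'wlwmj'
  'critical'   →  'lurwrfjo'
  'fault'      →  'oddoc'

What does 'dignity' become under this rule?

mlpqrwh

Shifts by position in ninja: pos 0: n→w (+9), pos 1: i→l (+3), pos 2: n→w (+9), pos 3: j→m (+3) — repeating every 2. A repeating key of period 2 is used — shifts +9, +3 over and over.
Applying it to dignity: d+9=m, i+3=l, g+9=p, n+3=q, i+9=r, t+3=w, y+9=h.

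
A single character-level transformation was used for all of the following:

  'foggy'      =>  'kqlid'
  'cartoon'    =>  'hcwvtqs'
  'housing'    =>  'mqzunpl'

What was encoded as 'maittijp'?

Shifts by position in foggy: pos 0: f→k (+5), pos 1: o→q (+2), pos 2: g→l (+5), pos 3: g→i (+2) — repeating every 2. The shifts repeat in a cycle of length 2: positions 0,1,… shift by +5, +2, then the pattern repeats.
Reversing it on maittijp: m−5=h, a−2=y, i−5=d, t−2=r, t−5=o, i−2=g, j−5=e, p−2=n.

hydrogen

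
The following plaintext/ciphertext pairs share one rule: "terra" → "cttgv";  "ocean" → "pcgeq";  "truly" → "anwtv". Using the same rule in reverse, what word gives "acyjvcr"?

The word is reversed, then every letter is shifted forward by 2.
Reversing it on acyjvcr: shift back: a−2=y, c−2=a, y−2=w, j−2=h, v−2=t, c−2=a, r−2=p → yawhtap; then reverse → pathway.

pathway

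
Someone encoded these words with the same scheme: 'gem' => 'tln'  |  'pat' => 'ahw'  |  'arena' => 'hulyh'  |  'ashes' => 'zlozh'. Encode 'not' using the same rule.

The output letters match the input read backwards, each shifted +7: gem reversed is meg. The word is reversed, then every letter is shifted forward by 7.
Applying it to not: reverse → ton; then shift: t+7=a, o+7=v, n+7=u.

avu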